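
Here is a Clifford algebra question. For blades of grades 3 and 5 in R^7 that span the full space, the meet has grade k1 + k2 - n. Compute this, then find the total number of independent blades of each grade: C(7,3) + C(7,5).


Meet grade = grade(A) + grade(B) - n
= 3 + 5 - 7 = 1
C(7,3) = 35
C(7,5) = 21
dim_A + dim_B = 35 + 21 = 56


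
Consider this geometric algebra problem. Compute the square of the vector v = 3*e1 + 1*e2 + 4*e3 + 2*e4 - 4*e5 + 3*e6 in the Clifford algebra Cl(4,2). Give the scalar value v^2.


v^2 = sum of c_i^2 * e_i^2
Positive signature terms (e_i^2 = +1): 3^2 + 1^2 + 4^2 + 2^2 = 30
Negative signature terms (e_j^2 = -1): (-4)^2 + 3^2 = 25
v^2 = 30 - 25 = 5


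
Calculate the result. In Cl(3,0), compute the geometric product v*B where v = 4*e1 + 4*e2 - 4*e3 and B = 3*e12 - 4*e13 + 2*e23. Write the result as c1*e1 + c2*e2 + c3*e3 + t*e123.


vB has grade-1 (vector) and grade-3 (trivector) parts: vB = (v _| B) + (v ^ B).
Vector part <vB>_1:
  e1: -v2*b12 - v3*b13 = -(4)*(3) - (-4)*(-4) = -28
  e2: v1*b12 - v3*b23 = (4)*(3) - (-4)*(2) = 20
  e3: v1*b13 + v2*b23 = (4)*(-4) + (4)*(2) = -8
Trivector part <vB>_3:
  e123: v1*b23 - v2*b13 + v3*b12 = (4)*(2) - (4)*(-4) + (-4)*(3) = 12
vB = -28*e1 + 20*e2 - 8*e3 + 12*e123


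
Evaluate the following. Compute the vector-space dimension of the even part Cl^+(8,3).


Even subalgebra dimension = 2^(n-1)
n = 8 + 3 = 11
2^(11 - 1) = 2^10 = 1024
Verification: sum of C(11,k) for even k = 1 + 55 + 330 + 462 + 165 + 11 = 1024
Result = 1024


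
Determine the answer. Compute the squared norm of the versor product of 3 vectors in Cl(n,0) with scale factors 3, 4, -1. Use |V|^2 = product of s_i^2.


Each vector v_i has |v_i|^2 = s_i^2
Squared scales: 3^2 = 9, 4^2 = 16, (-1)^2 = 1
|V|^2 = 9 * 16 * 1
= 144


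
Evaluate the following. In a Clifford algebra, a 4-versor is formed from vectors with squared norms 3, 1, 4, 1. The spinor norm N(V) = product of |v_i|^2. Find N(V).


Spinor norm N(V) = |v1|^2 * |v2|^2 * ... * |v4|^2
= 3 * 1 * 4 * 1
Running product: 3, 3, 12, 12
N(V) = 12


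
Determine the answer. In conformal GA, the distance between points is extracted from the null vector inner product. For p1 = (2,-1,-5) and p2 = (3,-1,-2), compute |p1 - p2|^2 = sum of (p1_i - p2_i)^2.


p1 - p2 = (-1, 0, -3)
|p1 - p2|^2 = (-1)^2 + 0^2 + (-3)^2
= 1 + 0 + 9
= 10


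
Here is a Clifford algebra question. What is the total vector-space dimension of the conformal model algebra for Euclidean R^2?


The conformal model of R^2 uses Cl(3,1): the 2 Euclidean generators plus two extra orthogonal generators e+ (e+^2 = +1) and e- (e-^2 = -1), from which the null vectors e0, einf are built.
Number of generators m = 2 + 2 = 4.
dim Cl(p,q) = 2^m = 2^4 = 16


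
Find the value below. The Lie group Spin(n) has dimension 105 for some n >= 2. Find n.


dim Spin(n) = dim so(n) = n(n-1)/2.
Solve n(n-1)/2 = 105, i.e. n^2 - n - 210 = 0.
Discriminant = 1 + 8*105 = 841
n = (1 + sqrt(841))/2 = (1 + 29)/2 = 15


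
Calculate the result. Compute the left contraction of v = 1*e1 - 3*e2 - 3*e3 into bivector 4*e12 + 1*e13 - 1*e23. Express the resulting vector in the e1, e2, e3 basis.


Left contraction v _| B = <vB>_1 (grade-1 part of the geometric product vB).
Using e1_|e12 = e2, e2_|e12 = -e1, e1_|e13 = e3, e3_|e13 = -e1, e2_|e23 = e3, e3_|e23 = -e2:
e1 coeff: -v2*b12 - v3*b13 = -(-3)*(4) - (-3)*(1) = 15
e2 coeff: v1*b12 - v3*b23 = (1)*(4) - (-3)*(-1) = 1
e3 coeff: v1*b13 + v2*b23 = (1)*(1) + (-3)*(-1) = 4
v _| B = 15*e1 + 1*e2 + 4*e3


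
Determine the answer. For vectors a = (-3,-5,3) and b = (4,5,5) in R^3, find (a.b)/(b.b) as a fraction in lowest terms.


Projection coefficient = (a . b) / (b . b)
a . b = (-3)*4 + (-5)*5 + 3*5
= -12 + (-25) + 15 = -22
b . b = 4^2 + 5^2 + 5^2
= 16 + 25 + 25 = 66
Coefficient = -22/66
In lowest terms: -1/3


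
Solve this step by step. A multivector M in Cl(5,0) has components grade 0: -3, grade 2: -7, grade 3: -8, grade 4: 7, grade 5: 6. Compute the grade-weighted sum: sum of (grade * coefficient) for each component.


Grade-weighted sum = sum of grade_k * coefficient_k
0*(-3) = 0
2*(-7) = -14
3*(-8) = -24
4*7 = 28
5*6 = 30
Total = 0 + (-14) + (-24) + 28 + 30 = 20


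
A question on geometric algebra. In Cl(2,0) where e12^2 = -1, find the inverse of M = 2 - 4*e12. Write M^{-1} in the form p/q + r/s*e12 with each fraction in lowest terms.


M = 2 - 4*e12, where e12^2 = -1.
Since M commutes with its reverse ~M = a - b*e12, M * ~M = a^2 - b^2*e12^2 = a^2 + b^2.
So M^{-1} = ~M / (a^2 + b^2) = (a - b*e12)/(a^2 + b^2).
a^2 + b^2 = 4 + 16 = 20
Scalar part = 2/20 = 1/10
Bivector coeff = 4/20 = 1/5
M^{-1} = 1/10 + 1/5*e12


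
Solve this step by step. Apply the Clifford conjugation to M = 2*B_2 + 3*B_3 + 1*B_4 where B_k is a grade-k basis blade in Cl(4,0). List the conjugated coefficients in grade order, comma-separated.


Clifford conjugate sign for grade k: (-1)^(k(k+1)/2)
Grade 2: (-1)^(2*3/2) = (-1)^3 = -1, coeff 2 -> -2
Grade 3: (-1)^(3*4/2) = (-1)^6 = 1, coeff 3 -> 3
Grade 4: (-1)^(4*5/2) = (-1)^10 = 1, coeff 1 -> 1
Conjugated coefficients: -2, 3, 1


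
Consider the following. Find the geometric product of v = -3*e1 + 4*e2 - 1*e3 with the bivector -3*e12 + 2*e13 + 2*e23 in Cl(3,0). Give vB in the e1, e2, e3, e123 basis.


vB has grade-1 (vector) and grade-3 (trivector) parts: vB = (v _| B) + (v ^ B).
Vector part <vB>_1:
  e1: -v2*b12 - v3*b13 = -(4)*(-3) - (-1)*(2) = 14
  e2: v1*b12 - v3*b23 = (-3)*(-3) - (-1)*(2) = 11
  e3: v1*b13 + v2*b23 = (-3)*(2) + (4)*(2) = 2
Trivector part <vB>_3:
  e123: v1*b23 - v2*b13 + v3*b12 = (-3)*(2) - (4)*(2) + (-1)*(-3) = -11
vB = 14*e1 + 11*e2 + 2*e3 - 11*e123


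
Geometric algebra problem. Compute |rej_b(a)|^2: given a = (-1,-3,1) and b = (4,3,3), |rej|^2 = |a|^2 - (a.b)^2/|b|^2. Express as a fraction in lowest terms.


|a|^2 = (-1)^2 + (-3)^2 + 1^2 = 11
|b|^2 = 4^2 + 3^2 + 3^2 = 34
a . b = (-1)*4 + (-3)*3 + 1*3 = -10
(a.b)^2 = (-10)^2 = 100
|rej|^2 = 11 - 100/34
= (374 - 100)/34
= 274/34
In lowest terms: 137/17


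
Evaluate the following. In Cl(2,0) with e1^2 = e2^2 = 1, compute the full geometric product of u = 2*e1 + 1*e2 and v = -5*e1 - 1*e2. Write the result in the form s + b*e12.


Expand: (2*e1 + 1*e2)(-5*e1 - 1*e2)
= 2*(-5)*e1e1 + 2*(-1)*e1e2 + 1*(-5)*e2e1 + 1*(-1)*e2e2
Using e1^2 = e2^2 = 1, e2e1 = -e1e2:
Scalar part s = 2*(-5) + 1*(-1) = -10 + (-1) = -11
Bivector part b = 2*(-1) - 1*(-5) = -2 - (-5) = 3
uv = -11 + 3*e12


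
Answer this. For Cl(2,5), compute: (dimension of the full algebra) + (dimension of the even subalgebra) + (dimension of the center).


n = 2 + 5 = 7
Total dim = 2^7 = 128
Even subalgebra dim = 2^6 = 64
n is odd, so center dim = 2
Sum = 128 + 64 + 2 = 194


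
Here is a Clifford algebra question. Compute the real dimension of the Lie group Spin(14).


Spin(n) double-covers SO(n); both have Lie algebra so(n) of dimension n(n-1)/2.
n = 14
n(n-1) = 14 * 13 = 182
dim Spin(14) = 182/2 = 91


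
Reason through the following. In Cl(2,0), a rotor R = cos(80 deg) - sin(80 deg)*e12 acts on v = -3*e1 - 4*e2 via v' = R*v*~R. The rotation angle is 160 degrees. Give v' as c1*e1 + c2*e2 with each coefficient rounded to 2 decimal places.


Rotor R = cos(80deg) - sin(80deg)*e12
Rotation angle theta = 2 * 80 = 160 degrees
v' = R*v*~R rotates v by theta.
cos(160deg) = -0.9397, sin(160deg) = 0.3420
v'_1 = -3*cos(160deg) - (-4)*sin(160deg)
= -3*(-0.9397) - (-4)*0.3420
= 4.19
v'_2 = -3*sin(160deg) + (-4)*cos(160deg)
= -3*0.3420 + (-4)*(-0.9397)
= 2.73
v' = 4.19*e1 + 2.73*e2


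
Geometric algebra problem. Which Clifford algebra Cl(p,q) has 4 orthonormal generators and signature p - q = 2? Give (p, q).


We need p + q = 4 and p - q = 2.
Adding: 2p = 4 + 2 = 6, so p = 3.
Then q = 4 - 3 = 1.
(p, q) = (3, 1)


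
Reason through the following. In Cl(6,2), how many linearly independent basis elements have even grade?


Even subalgebra dimension = 2^(n-1)
n = 6 + 2 = 8
2^(8 - 1) = 2^7 = 128
Verification: sum of C(8,k) for even k = 1 + 28 + 70 + 28 + 1 = 128
Result = 128


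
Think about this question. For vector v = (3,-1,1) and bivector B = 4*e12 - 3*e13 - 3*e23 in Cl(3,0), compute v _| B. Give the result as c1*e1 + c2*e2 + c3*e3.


Left contraction v _| B = <vB>_1 (grade-1 part of the geometric product vB).
Using e1_|e12 = e2, e2_|e12 = -e1, e1_|e13 = e3, e3_|e13 = -e1, e2_|e23 = e3, e3_|e23 = -e2:
e1 coeff: -v2*b12 - v3*b13 = -(-1)*(4) - (1)*(-3) = 7
e2 coeff: v1*b12 - v3*b23 = (3)*(4) - (1)*(-3) = 15
e3 coeff: v1*b13 + v2*b23 = (3)*(-3) + (-1)*(-3) = -6
v _| B = 7*e1 + 15*e2 - 6*e3


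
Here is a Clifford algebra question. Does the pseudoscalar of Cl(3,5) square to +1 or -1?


The pseudoscalar I = e1...e_n (product of all n generators) of Cl(p,q) satisfies I^2 = (-1)^(q + n(n-1)/2).
p = 3, q = 5, n = p + q = 8
n(n-1)/2 = 8 * 7 / 2 = 28
Exponent = q + n(n-1)/2 = 5 + 28 = 33
I^2 = (-1)^33 = -1


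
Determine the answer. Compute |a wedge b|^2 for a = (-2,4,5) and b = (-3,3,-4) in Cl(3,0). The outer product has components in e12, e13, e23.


a wedge b = (a1*b2 - a2*b1)*e12 + (a1*b3 - a3*b1)*e13 + (a2*b3 - a3*b2)*e23
e12 coeff: (-2)*3 - 4*(-3) = -6 - (-12) = 6
e13 coeff: (-2)*(-4) - 5*(-3) = 8 - (-15) = 23
e23 coeff: 4*(-4) - 5*3 = -16 - 15 = -31
|a wedge b|^2 = 6^2 + 23^2 + (-31)^2
= 36 + 529 + 961
= 1526


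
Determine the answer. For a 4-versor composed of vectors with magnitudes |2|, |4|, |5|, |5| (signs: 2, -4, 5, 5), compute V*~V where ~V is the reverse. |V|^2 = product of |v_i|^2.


Each vector v_i has |v_i|^2 = s_i^2
Squared scales: 2^2 = 4, (-4)^2 = 16, 5^2 = 25, 5^2 = 25
|V|^2 = 4 * 16 * 25 * 25
= 40000


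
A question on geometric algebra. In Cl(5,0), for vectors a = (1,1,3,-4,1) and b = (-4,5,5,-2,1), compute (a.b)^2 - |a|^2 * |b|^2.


a . b = 1*(-4) + 1*5 + 3*5 + (-4)*(-2) + 1*1
= -4 + 5 + 15 + 8 + 1 = 25
|a|^2 = 1^2 + 1^2 + 3^2 + (-4)^2 + 1^2 = 28
|b|^2 = (-4)^2 + 5^2 + 5^2 + (-2)^2 + 1^2 = 71
(a.b)^2 = 25^2 = 625
|a|^2 * |b|^2 = 28 * 71 = 1988
Result = 625 - 1988 = -1363


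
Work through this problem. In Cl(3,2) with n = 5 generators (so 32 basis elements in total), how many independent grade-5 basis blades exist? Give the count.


Number of grade-k basis blades in Cl(p,q) with n = p + q is C(n, k).
n = 3 + 2 = 5
C(5, 5) = 5! / (5! * 0!)
= 120 / (120 * 1)
= 1


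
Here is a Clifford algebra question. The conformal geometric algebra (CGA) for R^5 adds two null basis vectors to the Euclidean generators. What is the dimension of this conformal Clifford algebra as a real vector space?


The conformal model of R^5 uses Cl(6,1): the 5 Euclidean generators plus two extra orthogonal generators e+ (e+^2 = +1) and e- (e-^2 = -1), from which the null vectors e0, einf are built.
Number of generators m = 5 + 2 = 7.
dim Cl(p,q) = 2^m = 2^7 = 128


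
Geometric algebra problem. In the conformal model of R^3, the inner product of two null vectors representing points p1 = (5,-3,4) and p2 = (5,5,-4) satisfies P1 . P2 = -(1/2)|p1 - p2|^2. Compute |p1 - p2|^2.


p1 - p2 = (0, -8, 8)
|p1 - p2|^2 = 0^2 + (-8)^2 + 8^2
= 0 + 64 + 64
= 128


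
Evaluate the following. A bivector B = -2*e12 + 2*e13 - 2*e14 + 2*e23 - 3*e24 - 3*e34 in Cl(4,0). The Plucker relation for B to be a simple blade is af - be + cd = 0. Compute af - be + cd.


Plucker relation: af - be + cd
a*f = (-2)*(-3) = 6
b*e = 2*(-3) = -6
c*d = (-2)*2 = -4
af - be + cd = 6 - (-6) + (-4)
= 8


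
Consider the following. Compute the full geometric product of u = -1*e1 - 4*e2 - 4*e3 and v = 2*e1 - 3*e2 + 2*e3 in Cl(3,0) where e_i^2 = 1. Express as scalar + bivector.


In Cl(3,0): e_i^2 = 1, e_ie_j = -e_je_i for i != j.
Scalar part = u . v = (-1)*2 + (-4)*(-3) + (-4)*2
= -2 + 12 + (-8) = 2
e12 coeff = (-1)*(-3) - (-4)*2 = 3 - (-8) = 11
e13 coeff = (-1)*2 - (-4)*2 = -2 - (-8) = 6
e23 coeff = (-4)*2 - (-4)*(-3) = -8 - 12 = -20
uv = 2 + 11*e12 + 6*e13 - 20*e23


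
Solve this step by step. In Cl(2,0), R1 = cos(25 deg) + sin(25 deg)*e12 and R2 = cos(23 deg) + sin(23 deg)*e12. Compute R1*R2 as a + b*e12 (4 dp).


Same-plane rotors commute and their half-angles add:
R1*R2 = cos(a1 + a2) + sin(a1 + a2)*e12.
a1 + a2 = 25 + 23 = 48 deg
cos(48 deg) = 0.6691
sin(48 deg) = 0.7431
R1*R2 = 0.6691 + 0.7431*e12


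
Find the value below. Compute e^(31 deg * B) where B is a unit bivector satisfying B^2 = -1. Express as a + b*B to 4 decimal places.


For a unit bivector B with B^2 = -1, the exponential series gives
e^(theta*B) = cos(theta) + sin(theta)*B (the GA analogue of Euler's formula).
theta = 31 degrees = 0.541052 rad
cos(31 deg) = 0.8572
sin(31 deg) = 0.5150
exp(theta*B) = 0.8572 + 0.5150*B


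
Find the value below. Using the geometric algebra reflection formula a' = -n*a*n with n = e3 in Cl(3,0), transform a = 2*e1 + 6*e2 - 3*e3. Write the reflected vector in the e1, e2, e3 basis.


Reflection formula: a' = -n*a*n, with n = e3 (unit vector, n^2 = 1).
For reflection through hyperplane perp to e3:
The component along e3 flips sign, others stay.
a = (2, 6, -3)
a' = (2, 6, 3)
a' = 2*e1 + 6*e2 + 3*e3


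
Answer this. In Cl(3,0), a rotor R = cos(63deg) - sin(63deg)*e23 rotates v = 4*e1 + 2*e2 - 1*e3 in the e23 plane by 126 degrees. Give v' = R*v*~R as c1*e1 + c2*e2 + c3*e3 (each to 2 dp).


Rotor R = cos(63deg) - sin(63deg)*e23
Rotation angle theta = 2 * 63 = 126 degrees in the e23 plane (e2 -> e3).
The component perpendicular to the plane (e1) is invariant: v'_1 = v1 = 4.00
cos(126deg) = -0.5878, sin(126deg) = 0.8090
v'_2 = v2*cos(theta) - v3*sin(theta) = 2*(-0.5878) - (-1)*0.8090 = -0.37
v'_3 = v2*sin(theta) + v3*cos(theta) = 2*0.8090 + (-1)*(-0.5878) = 2.21
v' = 4.00*e1 - 0.37*e2 + 2.21*e3


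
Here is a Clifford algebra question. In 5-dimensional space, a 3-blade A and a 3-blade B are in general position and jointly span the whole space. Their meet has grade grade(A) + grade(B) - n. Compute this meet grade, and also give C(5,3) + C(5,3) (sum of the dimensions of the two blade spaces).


Meet grade = grade(A) + grade(B) - n
= 3 + 3 - 5 = 1
C(5,3) = 10
C(5,3) = 10
dim_A + dim_B = 10 + 10 = 20


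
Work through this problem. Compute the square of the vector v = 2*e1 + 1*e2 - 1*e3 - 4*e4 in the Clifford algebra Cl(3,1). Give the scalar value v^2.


v^2 = sum of c_i^2 * e_i^2
Positive signature terms (e_i^2 = +1): 2^2 + 1^2 + (-1)^2 = 6
Negative signature terms (e_j^2 = -1): (-4)^2 = 16
v^2 = 6 - 16 = -10


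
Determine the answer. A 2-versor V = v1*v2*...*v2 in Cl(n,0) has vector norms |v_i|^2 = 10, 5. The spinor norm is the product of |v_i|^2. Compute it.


Spinor norm N(V) = |v1|^2 * |v2|^2 * ... * |v2|^2
= 10 * 5
Running product: 10, 50
N(V) = 50


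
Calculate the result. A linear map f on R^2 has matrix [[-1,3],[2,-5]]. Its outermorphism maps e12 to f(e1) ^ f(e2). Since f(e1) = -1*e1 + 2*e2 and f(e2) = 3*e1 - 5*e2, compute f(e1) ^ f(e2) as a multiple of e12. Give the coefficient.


The outermorphism of a linear map f sends e1^e2 to f(e1)^f(e2).
f(e1) = -1*e1 + 2*e2
f(e2) = 3*e1 - 5*e2
f(e1) ^ f(e2) = (-1*e1 + 2*e2) ^ (3*e1 - 5*e2)
= (-1)*(-5)*e12 + 2*3*e21
= (5 - 6)*e12
= -1*e12
Coefficient = -1


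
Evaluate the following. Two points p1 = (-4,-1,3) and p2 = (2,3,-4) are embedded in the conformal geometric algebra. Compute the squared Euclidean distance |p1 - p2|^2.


p1 - p2 = (-6, -4, 7)
|p1 - p2|^2 = (-6)^2 + (-4)^2 + 7^2
= 36 + 16 + 49
= 101


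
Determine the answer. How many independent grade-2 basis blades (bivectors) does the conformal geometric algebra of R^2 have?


The conformal model of R^2 uses Cl(3,1) with m = 2 + 2 = 4 generators.
Number of grade-2 blades = C(m, 2) = C(4, 2)
= 4*3/2 = 6


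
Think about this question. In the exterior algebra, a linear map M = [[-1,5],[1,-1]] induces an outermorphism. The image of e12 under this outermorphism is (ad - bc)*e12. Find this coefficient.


The outermorphism of a linear map f sends e1^e2 to f(e1)^f(e2).
f(e1) = -1*e1 + 1*e2
f(e2) = 5*e1 - 1*e2
f(e1) ^ f(e2) = (-1*e1 + 1*e2) ^ (5*e1 - 1*e2)
= (-1)*(-1)*e12 + 1*5*e21
= (1 - 5)*e12
= -4*e12
Coefficient = -4


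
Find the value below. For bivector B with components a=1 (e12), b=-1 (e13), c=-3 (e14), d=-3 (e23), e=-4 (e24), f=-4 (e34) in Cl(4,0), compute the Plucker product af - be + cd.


Plucker relation: af - be + cd
a*f = 1*(-4) = -4
b*e = (-1)*(-4) = 4
c*d = (-3)*(-3) = 9
af - be + cd = -4 - 4 + 9
= 1


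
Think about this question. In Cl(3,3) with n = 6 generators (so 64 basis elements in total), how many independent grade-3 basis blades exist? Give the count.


Number of grade-k basis blades in Cl(p,q) with n = p + q is C(n, k).
n = 3 + 3 = 6
C(6, 3) = 6! / (3! * 3!)
= 720 / (6 * 6)
= 20


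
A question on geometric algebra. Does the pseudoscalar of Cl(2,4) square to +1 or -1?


The pseudoscalar I = e1...e_n (product of all n generators) of Cl(p,q) satisfies I^2 = (-1)^(q + n(n-1)/2).
p = 2, q = 4, n = p + q = 6
n(n-1)/2 = 6 * 5 / 2 = 15
Exponent = q + n(n-1)/2 = 4 + 15 = 19
I^2 = (-1)^19 = -1


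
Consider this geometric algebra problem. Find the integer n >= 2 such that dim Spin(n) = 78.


dim Spin(n) = dim so(n) = n(n-1)/2.
Solve n(n-1)/2 = 78, i.e. n^2 - n - 156 = 0.
Discriminant = 1 + 8*78 = 625
n = (1 + sqrt(625))/2 = (1 + 25)/2 = 13


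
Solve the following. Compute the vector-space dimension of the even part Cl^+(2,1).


Even subalgebra dimension = 2^(n-1)
n = 2 + 1 = 3
2^(3 - 1) = 2^2 = 4
Verification: sum of C(3,k) for even k = 1 + 3 = 4
Result = 4


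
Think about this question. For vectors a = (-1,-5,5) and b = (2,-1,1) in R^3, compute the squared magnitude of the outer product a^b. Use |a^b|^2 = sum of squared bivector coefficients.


a wedge b = (a1*b2 - a2*b1)*e12 + (a1*b3 - a3*b1)*e13 + (a2*b3 - a3*b2)*e23
e12 coeff: (-1)*(-1) - (-5)*2 = 1 - (-10) = 11
e13 coeff: (-1)*1 - 5*2 = -1 - 10 = -11
e23 coeff: (-5)*1 - 5*(-1) = -5 - (-5) = 0
|a wedge b|^2 = 11^2 + (-11)^2 + 0^2
= 121 + 121 + 0
= 242


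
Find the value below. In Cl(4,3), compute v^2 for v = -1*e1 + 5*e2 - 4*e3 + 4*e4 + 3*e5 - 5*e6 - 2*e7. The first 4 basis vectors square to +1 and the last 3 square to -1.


v^2 = sum of c_i^2 * e_i^2
Positive signature terms (e_i^2 = +1): (-1)^2 + 5^2 + (-4)^2 + 4^2 = 58
Negative signature terms (e_j^2 = -1): 3^2 + (-5)^2 + (-2)^2 = 38
v^2 = 58 - 38 = 20


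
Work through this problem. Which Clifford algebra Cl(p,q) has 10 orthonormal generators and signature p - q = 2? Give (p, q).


We need p + q = 10 and p - q = 2.
Adding: 2p = 10 + 2 = 12, so p = 6.
Then q = 10 - 6 = 4.
(p, q) = (6, 4)


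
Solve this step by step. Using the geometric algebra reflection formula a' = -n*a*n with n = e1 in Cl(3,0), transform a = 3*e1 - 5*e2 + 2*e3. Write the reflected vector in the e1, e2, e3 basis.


Reflection formula: a' = -n*a*n, with n = e1 (unit vector, n^2 = 1).
For reflection through hyperplane perp to e1:
The component along e1 flips sign, others stay.
a = (3, -5, 2)
a' = (-3, -5, 2)
a' = -3*e1 - 5*e2 + 2*e3


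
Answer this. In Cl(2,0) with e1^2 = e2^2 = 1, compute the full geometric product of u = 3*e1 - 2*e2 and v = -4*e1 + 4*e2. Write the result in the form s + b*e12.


Expand: (3*e1 - 2*e2)(-4*e1 + 4*e2)
= 3*(-4)*e1e1 + 3*4*e1e2 + (-2)*(-4)*e2e1 + (-2)*4*e2e2
Using e1^2 = e2^2 = 1, e2e1 = -e1e2:
Scalar part s = 3*(-4) + (-2)*4 = -12 + (-8) = -20
Bivector part b = 3*4 - (-2)*(-4) = 12 - 8 = 4
uv = -20 + 4*e12


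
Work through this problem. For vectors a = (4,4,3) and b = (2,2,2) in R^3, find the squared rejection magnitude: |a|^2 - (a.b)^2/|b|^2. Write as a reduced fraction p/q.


|a|^2 = 4^2 + 4^2 + 3^2 = 41
|b|^2 = 2^2 + 2^2 + 2^2 = 12
a . b = 4*2 + 4*2 + 3*2 = 22
(a.b)^2 = 22^2 = 484
|rej|^2 = 41 - 484/12
= (492 - 484)/12
= 8/12
In lowest terms: 2/3


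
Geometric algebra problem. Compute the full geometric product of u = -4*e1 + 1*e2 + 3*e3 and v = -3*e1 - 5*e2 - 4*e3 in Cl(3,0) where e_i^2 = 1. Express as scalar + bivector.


In Cl(3,0): e_i^2 = 1, e_ie_j = -e_je_i for i != j.
Scalar part = u . v = (-4)*(-3) + 1*(-5) + 3*(-4)
= 12 + (-5) + (-12) = -5
e12 coeff = (-4)*(-5) - 1*(-3) = 20 - (-3) = 23
e13 coeff = (-4)*(-4) - 3*(-3) = 16 - (-9) = 25
e23 coeff = 1*(-4) - 3*(-5) = -4 - (-15) = 11
uv = -5 + 23*e12 + 25*e13 + 11*e23


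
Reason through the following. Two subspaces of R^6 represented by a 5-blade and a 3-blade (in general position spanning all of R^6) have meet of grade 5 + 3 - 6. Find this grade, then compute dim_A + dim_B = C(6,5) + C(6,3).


Meet grade = grade(A) + grade(B) - n
= 5 + 3 - 6 = 2
C(6,5) = 6
C(6,3) = 20
dim_A + dim_B = 6 + 20 = 26


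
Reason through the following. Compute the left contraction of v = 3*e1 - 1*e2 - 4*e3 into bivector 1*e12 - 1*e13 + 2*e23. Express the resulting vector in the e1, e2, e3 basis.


Left contraction v _| B = <vB>_1 (grade-1 part of the geometric product vB).
Using e1_|e12 = e2, e2_|e12 = -e1, e1_|e13 = e3, e3_|e13 = -e1, e2_|e23 = e3, e3_|e23 = -e2:
e1 coeff: -v2*b12 - v3*b13 = -(-1)*(1) - (-4)*(-1) = -3
e2 coeff: v1*b12 - v3*b23 = (3)*(1) - (-4)*(2) = 11
e3 coeff: v1*b13 + v2*b23 = (3)*(-1) + (-1)*(2) = -5
v _| B = -3*e1 + 11*e2 - 5*e3


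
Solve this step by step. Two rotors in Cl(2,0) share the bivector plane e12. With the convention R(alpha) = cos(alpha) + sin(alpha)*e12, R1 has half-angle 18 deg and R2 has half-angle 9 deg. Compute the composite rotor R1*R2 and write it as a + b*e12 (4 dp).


Same-plane rotors commute and their half-angles add:
R1*R2 = cos(a1 + a2) + sin(a1 + a2)*e12.
a1 + a2 = 18 + 9 = 27 deg
cos(27 deg) = 0.8910
sin(27 deg) = 0.4540
R1*R2 = 0.8910 + 0.4540*e12


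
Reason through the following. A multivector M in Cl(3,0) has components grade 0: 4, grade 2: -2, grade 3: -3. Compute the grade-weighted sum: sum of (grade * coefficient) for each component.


Grade-weighted sum = sum of grade_k * coefficient_k
0*4 = 0
2*(-2) = -4
3*(-3) = -9
Total = 0 + (-4) + (-9) = -13


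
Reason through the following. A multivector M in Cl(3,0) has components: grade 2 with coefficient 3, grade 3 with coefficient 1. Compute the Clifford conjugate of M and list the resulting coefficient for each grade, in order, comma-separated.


Clifford conjugate sign for grade k: (-1)^(k(k+1)/2)
Grade 2: (-1)^(2*3/2) = (-1)^3 = -1, coeff 3 -> -3
Grade 3: (-1)^(3*4/2) = (-1)^6 = 1, coeff 1 -> 1
Conjugated coefficients: -3, 1


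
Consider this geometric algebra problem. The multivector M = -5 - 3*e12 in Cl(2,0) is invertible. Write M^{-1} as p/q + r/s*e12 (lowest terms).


M = -5 - 3*e12, where e12^2 = -1.
Since M commutes with its reverse ~M = a - b*e12, M * ~M = a^2 - b^2*e12^2 = a^2 + b^2.
So M^{-1} = ~M / (a^2 + b^2) = (a - b*e12)/(a^2 + b^2).
a^2 + b^2 = 25 + 9 = 34
Scalar part = -5/34 = -5/34
Bivector coeff = 3/34 = 3/34
M^{-1} = -5/34 + 3/34*e12


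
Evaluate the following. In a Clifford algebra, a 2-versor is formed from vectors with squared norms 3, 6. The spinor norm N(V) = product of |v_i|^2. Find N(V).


Spinor norm N(V) = |v1|^2 * |v2|^2 * ... * |v2|^2
= 3 * 6
Running product: 3, 18
N(V) = 18


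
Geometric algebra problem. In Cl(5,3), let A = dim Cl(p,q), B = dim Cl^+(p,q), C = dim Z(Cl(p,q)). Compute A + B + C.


n = 5 + 3 = 8
Total dim = 2^8 = 256
Even subalgebra dim = 2^7 = 128
n is even, so center dim = 1
Sum = 256 + 128 + 1 = 385


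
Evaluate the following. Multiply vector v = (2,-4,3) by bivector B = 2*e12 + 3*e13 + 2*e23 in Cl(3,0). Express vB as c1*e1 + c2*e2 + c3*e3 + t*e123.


vB has grade-1 (vector) and grade-3 (trivector) parts: vB = (v _| B) + (v ^ B).
Vector part <vB>_1:
  e1: -v2*b12 - v3*b13 = -(-4)*(2) - (3)*(3) = -1
  e2: v1*b12 - v3*b23 = (2)*(2) - (3)*(2) = -2
  e3: v1*b13 + v2*b23 = (2)*(3) + (-4)*(2) = -2
Trivector part <vB>_3:
  e123: v1*b23 - v2*b13 + v3*b12 = (2)*(2) - (-4)*(3) + (3)*(2) = 22
vB = -1*e1 - 2*e2 - 2*e3 + 22*e123


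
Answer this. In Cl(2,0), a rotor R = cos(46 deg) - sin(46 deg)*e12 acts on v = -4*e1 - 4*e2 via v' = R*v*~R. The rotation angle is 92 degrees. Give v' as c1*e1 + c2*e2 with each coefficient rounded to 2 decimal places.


Rotor R = cos(46deg) - sin(46deg)*e12
Rotation angle theta = 2 * 46 = 92 degrees
v' = R*v*~R rotates v by theta.
cos(92deg) = -0.0349, sin(92deg) = 0.9994
v'_1 = -4*cos(92deg) - (-4)*sin(92deg)
= -4*(-0.0349) - (-4)*0.9994
= 4.14
v'_2 = -4*sin(92deg) + (-4)*cos(92deg)
= -4*0.9994 + (-4)*(-0.0349)
= -3.86
v' = 4.14*e1 - 3.86*e2


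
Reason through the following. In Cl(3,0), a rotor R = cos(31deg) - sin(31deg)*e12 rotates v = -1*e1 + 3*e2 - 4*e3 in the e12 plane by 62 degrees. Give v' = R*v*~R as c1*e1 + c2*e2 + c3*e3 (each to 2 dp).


Rotor R = cos(31deg) - sin(31deg)*e12
Rotation angle theta = 2 * 31 = 62 degrees in the e12 plane (e1 -> e2).
The component perpendicular to the plane (e3) is invariant: v'_3 = v3 = -4.00
cos(62deg) = 0.4695, sin(62deg) = 0.8829
v'_1 = v1*cos(theta) - v2*sin(theta) = -1*0.4695 - 3*0.8829 = -3.12
v'_2 = v1*sin(theta) + v2*cos(theta) = -1*0.8829 + 3*0.4695 = 0.53
v' = -3.12*e1 + 0.53*e2 - 4.00*e3


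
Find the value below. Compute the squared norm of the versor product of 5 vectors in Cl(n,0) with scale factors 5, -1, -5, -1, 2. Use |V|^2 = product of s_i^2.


Each vector v_i has |v_i|^2 = s_i^2
Squared scales: 5^2 = 25, (-1)^2 = 1, (-5)^2 = 25, (-1)^2 = 1, 2^2 = 4
|V|^2 = 25 * 1 * 25 * 1 * 4
= 2500


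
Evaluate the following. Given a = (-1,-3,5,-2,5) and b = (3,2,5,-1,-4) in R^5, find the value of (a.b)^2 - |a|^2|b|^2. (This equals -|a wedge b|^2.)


a . b = (-1)*3 + (-3)*2 + 5*5 + (-2)*(-1) + 5*(-4)
= -3 + (-6) + 25 + 2 + (-20) = -2
|a|^2 = (-1)^2 + (-3)^2 + 5^2 + (-2)^2 + 5^2 = 64
|b|^2 = 3^2 + 2^2 + 5^2 + (-1)^2 + (-4)^2 = 55
(a.b)^2 = (-2)^2 = 4
|a|^2 * |b|^2 = 64 * 55 = 3520
Result = 4 - 3520 = -3516


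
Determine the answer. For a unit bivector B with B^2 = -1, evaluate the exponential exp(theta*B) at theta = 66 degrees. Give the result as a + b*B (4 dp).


For a unit bivector B with B^2 = -1, the exponential series gives
e^(theta*B) = cos(theta) + sin(theta)*B (the GA analogue of Euler's formula).
theta = 66 degrees = 1.151917 rad
cos(66 deg) = 0.4067
sin(66 deg) = 0.9135
exp(theta*B) = 0.4067 + 0.9135*B


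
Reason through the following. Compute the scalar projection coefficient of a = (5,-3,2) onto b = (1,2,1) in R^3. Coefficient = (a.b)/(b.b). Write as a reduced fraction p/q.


Projection coefficient = (a . b) / (b . b)
a . b = 5*1 + (-3)*2 + 2*1
= 5 + (-6) + 2 = 1
b . b = 1^2 + 2^2 + 1^2
= 1 + 4 + 1 = 6
Coefficient = 1/6
In lowest terms: 1/6


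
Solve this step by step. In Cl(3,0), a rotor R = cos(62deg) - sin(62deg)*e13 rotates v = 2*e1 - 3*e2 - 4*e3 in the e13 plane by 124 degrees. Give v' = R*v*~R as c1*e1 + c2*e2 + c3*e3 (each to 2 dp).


Rotor R = cos(62deg) - sin(62deg)*e13
Rotation angle theta = 2 * 62 = 124 degrees in the e13 plane (e1 -> e3).
The component perpendicular to the plane (e2) is invariant: v'_2 = v2 = -3.00
cos(124deg) = -0.5592, sin(124deg) = 0.8290
v'_1 = v1*cos(theta) - v3*sin(theta) = 2*(-0.5592) - (-4)*0.8290 = 2.20
v'_3 = v1*sin(theta) + v3*cos(theta) = 2*0.8290 + (-4)*(-0.5592) = 3.89
v' = 2.20*e1 - 3.00*e2 + 3.89*e3


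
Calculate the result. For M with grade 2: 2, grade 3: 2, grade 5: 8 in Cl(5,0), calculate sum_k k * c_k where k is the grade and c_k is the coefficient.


Grade-weighted sum = sum of grade_k * coefficient_k
2*2 = 4
3*2 = 6
5*8 = 40
Total = 4 + 6 + 40 = 50


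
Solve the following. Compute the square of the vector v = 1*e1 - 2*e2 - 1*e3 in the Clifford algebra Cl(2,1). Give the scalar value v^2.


v^2 = sum of c_i^2 * e_i^2
Positive signature terms (e_i^2 = +1): 1^2 + (-2)^2 = 5
Negative signature terms (e_j^2 = -1): (-1)^2 = 1
v^2 = 5 - 1 = 4


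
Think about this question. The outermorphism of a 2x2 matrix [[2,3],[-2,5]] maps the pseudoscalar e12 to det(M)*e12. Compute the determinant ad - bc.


The outermorphism of a linear map f sends e1^e2 to f(e1)^f(e2).
f(e1) = 2*e1 - 2*e2
f(e2) = 3*e1 + 5*e2
f(e1) ^ f(e2) = (2*e1 - 2*e2) ^ (3*e1 + 5*e2)
= 2*5*e12 + (-2)*3*e21
= (10 - (-6))*e12
= 16*e12
Coefficient = 16


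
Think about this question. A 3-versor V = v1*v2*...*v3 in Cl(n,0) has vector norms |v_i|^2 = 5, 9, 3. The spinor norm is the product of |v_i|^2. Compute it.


Spinor norm N(V) = |v1|^2 * |v2|^2 * ... * |v3|^2
= 5 * 9 * 3
Running product: 5, 45, 135
N(V) = 135


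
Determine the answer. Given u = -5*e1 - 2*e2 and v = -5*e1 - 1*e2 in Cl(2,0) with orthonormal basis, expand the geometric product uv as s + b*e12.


Expand: (-5*e1 - 2*e2)(-5*e1 - 1*e2)
= (-5)*(-5)*e1e1 + (-5)*(-1)*e1e2 + (-2)*(-5)*e2e1 + (-2)*(-1)*e2e2
Using e1^2 = e2^2 = 1, e2e1 = -e1e2:
Scalar part s = (-5)*(-5) + (-2)*(-1) = 25 + 2 = 27
Bivector part b = (-5)*(-1) - (-2)*(-5) = 5 - 10 = -5
uv = 27 - 5*e12


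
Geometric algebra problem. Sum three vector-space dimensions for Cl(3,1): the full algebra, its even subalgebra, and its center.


n = 3 + 1 = 4
Total dim = 2^4 = 16
Even subalgebra dim = 2^3 = 8
n is even, so center dim = 1
Sum = 16 + 8 + 1 = 25


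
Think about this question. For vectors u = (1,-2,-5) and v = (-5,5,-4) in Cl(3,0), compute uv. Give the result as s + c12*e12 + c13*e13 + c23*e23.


In Cl(3,0): e_i^2 = 1, e_ie_j = -e_je_i for i != j.
Scalar part = u . v = 1*(-5) + (-2)*5 + (-5)*(-4)
= -5 + (-10) + 20 = 5
e12 coeff = 1*5 - (-2)*(-5) = 5 - 10 = -5
e13 coeff = 1*(-4) - (-5)*(-5) = -4 - 25 = -29
e23 coeff = (-2)*(-4) - (-5)*5 = 8 - (-25) = 33
uv = 5 - 5*e12 - 29*e13 + 33*e23


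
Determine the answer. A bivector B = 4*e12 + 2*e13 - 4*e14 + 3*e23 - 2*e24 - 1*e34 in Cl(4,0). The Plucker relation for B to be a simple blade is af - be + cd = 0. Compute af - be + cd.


Plucker relation: af - be + cd
a*f = 4*(-1) = -4
b*e = 2*(-2) = -4
c*d = (-4)*3 = -12
af - be + cd = -4 - (-4) + (-12)
= -12


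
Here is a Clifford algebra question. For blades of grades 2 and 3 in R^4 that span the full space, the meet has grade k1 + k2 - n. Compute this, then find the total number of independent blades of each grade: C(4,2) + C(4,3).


Meet grade = grade(A) + grade(B) - n
= 2 + 3 - 4 = 1
C(4,2) = 6
C(4,3) = 4
dim_A + dim_B = 6 + 4 = 10


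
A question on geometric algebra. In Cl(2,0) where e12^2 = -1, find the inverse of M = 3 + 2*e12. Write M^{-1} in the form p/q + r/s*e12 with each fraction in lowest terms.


M = 3 + 2*e12, where e12^2 = -1.
Since M commutes with its reverse ~M = a - b*e12, M * ~M = a^2 - b^2*e12^2 = a^2 + b^2.
So M^{-1} = ~M / (a^2 + b^2) = (a - b*e12)/(a^2 + b^2).
a^2 + b^2 = 9 + 4 = 13
Scalar part = 3/13 = 3/13
Bivector coeff = -2/13 = -2/13
M^{-1} = 3/13 - 2/13*e12


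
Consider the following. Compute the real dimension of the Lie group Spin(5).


Spin(n) double-covers SO(n); both have Lie algebra so(n) of dimension n(n-1)/2.
n = 5
n(n-1) = 5 * 4 = 20
dim Spin(5) = 20/2 = 10


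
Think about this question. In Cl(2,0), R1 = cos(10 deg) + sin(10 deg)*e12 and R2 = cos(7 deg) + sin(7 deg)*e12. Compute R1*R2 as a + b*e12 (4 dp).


Same-plane rotors commute and their half-angles add:
R1*R2 = cos(a1 + a2) + sin(a1 + a2)*e12.
a1 + a2 = 10 + 7 = 17 deg
cos(17 deg) = 0.9563
sin(17 deg) = 0.2924
R1*R2 = 0.9563 + 0.2924*e12


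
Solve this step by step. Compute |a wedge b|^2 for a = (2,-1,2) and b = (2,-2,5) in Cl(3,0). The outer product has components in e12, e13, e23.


a wedge b = (a1*b2 - a2*b1)*e12 + (a1*b3 - a3*b1)*e13 + (a2*b3 - a3*b2)*e23
e12 coeff: 2*(-2) - (-1)*2 = -4 - (-2) = -2
e13 coeff: 2*5 - 2*2 = 10 - 4 = 6
e23 coeff: (-1)*5 - 2*(-2) = -5 - (-4) = -1
|a wedge b|^2 = (-2)^2 + 6^2 + (-1)^2
= 4 + 36 + 1
= 41


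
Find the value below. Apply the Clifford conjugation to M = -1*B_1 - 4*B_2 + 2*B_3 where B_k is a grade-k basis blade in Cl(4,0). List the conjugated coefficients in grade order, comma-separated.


Clifford conjugate sign for grade k: (-1)^(k(k+1)/2)
Grade 1: (-1)^(1*2/2) = (-1)^1 = -1, coeff -1 -> 1
Grade 2: (-1)^(2*3/2) = (-1)^3 = -1, coeff -4 -> 4
Grade 3: (-1)^(3*4/2) = (-1)^6 = 1, coeff 2 -> 2
Conjugated coefficients: 1, 4, 2


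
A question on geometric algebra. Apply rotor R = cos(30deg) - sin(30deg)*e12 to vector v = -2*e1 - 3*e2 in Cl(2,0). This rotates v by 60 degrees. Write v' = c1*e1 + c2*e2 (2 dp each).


Rotor R = cos(30deg) - sin(30deg)*e12
Rotation angle theta = 2 * 30 = 60 degrees
v' = R*v*~R rotates v by theta.
cos(60deg) = 0.5000, sin(60deg) = 0.8660
v'_1 = -2*cos(60deg) - (-3)*sin(60deg)
= -2*0.5000 - (-3)*0.8660
= 1.60
v'_2 = -2*sin(60deg) + (-3)*cos(60deg)
= -2*0.8660 + (-3)*0.5000
= -3.23
v' = 1.60*e1 - 3.23*e2


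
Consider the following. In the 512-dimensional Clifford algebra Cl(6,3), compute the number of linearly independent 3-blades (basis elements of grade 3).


Number of grade-k basis blades in Cl(p,q) with n = p + q is C(n, k).
n = 6 + 3 = 9
C(9, 3) = 9! / (3! * 6!)
= 362880 / (6 * 720)
= 84


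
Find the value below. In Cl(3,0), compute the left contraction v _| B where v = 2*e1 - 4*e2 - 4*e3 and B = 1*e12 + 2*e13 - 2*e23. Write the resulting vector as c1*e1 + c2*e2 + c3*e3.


Left contraction v _| B = <vB>_1 (grade-1 part of the geometric product vB).
Using e1_|e12 = e2, e2_|e12 = -e1, e1_|e13 = e3, e3_|e13 = -e1, e2_|e23 = e3, e3_|e23 = -e2:
e1 coeff: -v2*b12 - v3*b13 = -(-4)*(1) - (-4)*(2) = 12
e2 coeff: v1*b12 - v3*b23 = (2)*(1) - (-4)*(-2) = -6
e3 coeff: v1*b13 + v2*b23 = (2)*(2) + (-4)*(-2) = 12
v _| B = 12*e1 - 6*e2 + 12*e3


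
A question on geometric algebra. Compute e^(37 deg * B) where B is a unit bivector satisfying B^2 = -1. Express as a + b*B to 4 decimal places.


For a unit bivector B with B^2 = -1, the exponential series gives
e^(theta*B) = cos(theta) + sin(theta)*B (the GA analogue of Euler's formula).
theta = 37 degrees = 0.645772 rad
cos(37 deg) = 0.7986
sin(37 deg) = 0.6018
exp(theta*B) = 0.7986 + 0.6018*B


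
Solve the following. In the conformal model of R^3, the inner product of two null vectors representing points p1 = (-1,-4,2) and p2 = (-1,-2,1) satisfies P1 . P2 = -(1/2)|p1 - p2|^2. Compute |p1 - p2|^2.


p1 - p2 = (0, -2, 1)
|p1 - p2|^2 = 0^2 + (-2)^2 + 1^2
= 0 + 4 + 1
= 5


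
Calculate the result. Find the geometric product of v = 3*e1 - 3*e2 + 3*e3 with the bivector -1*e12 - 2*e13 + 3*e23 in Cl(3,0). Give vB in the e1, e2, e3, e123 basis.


vB has grade-1 (vector) and grade-3 (trivector) parts: vB = (v _| B) + (v ^ B).
Vector part <vB>_1:
  e1: -v2*b12 - v3*b13 = -(-3)*(-1) - (3)*(-2) = 3
  e2: v1*b12 - v3*b23 = (3)*(-1) - (3)*(3) = -12
  e3: v1*b13 + v2*b23 = (3)*(-2) + (-3)*(3) = -15
Trivector part <vB>_3:
  e123: v1*b23 - v2*b13 + v3*b12 = (3)*(3) - (-3)*(-2) + (3)*(-1) = 0
vB = 3*e1 - 12*e2 - 15*e3 + 0*e123


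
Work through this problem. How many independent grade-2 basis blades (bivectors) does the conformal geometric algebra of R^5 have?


The conformal model of R^5 uses Cl(6,1) with m = 5 + 2 = 7 generators.
Number of grade-2 blades = C(m, 2) = C(7, 2)
= 7*6/2 = 21


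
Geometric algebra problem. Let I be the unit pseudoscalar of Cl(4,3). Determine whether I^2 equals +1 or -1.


The pseudoscalar I = e1...e_n (product of all n generators) of Cl(p,q) satisfies I^2 = (-1)^(q + n(n-1)/2).
p = 4, q = 3, n = p + q = 7
n(n-1)/2 = 7 * 6 / 2 = 21
Exponent = q + n(n-1)/2 = 3 + 21 = 24
I^2 = (-1)^24 = +1


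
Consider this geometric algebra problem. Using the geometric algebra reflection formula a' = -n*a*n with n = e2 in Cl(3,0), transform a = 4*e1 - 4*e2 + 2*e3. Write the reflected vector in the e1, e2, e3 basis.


Reflection formula: a' = -n*a*n, with n = e2 (unit vector, n^2 = 1).
For reflection through hyperplane perp to e2:
The component along e2 flips sign, others stay.
a = (4, -4, 2)
a' = (4, 4, 2)
a' = 4*e1 + 4*e2 + 2*e3


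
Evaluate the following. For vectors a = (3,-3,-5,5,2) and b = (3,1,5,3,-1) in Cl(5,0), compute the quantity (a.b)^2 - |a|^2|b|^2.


a . b = 3*3 + (-3)*1 + (-5)*5 + 5*3 + 2*(-1)
= 9 + (-3) + (-25) + 15 + (-2) = -6
|a|^2 = 3^2 + (-3)^2 + (-5)^2 + 5^2 + 2^2 = 72
|b|^2 = 3^2 + 1^2 + 5^2 + 3^2 + (-1)^2 = 45
(a.b)^2 = (-6)^2 = 36
|a|^2 * |b|^2 = 72 * 45 = 3240
Result = 36 - 3240 = -3204


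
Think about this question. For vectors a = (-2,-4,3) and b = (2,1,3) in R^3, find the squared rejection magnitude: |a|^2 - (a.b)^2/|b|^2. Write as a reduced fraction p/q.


|a|^2 = (-2)^2 + (-4)^2 + 3^2 = 29
|b|^2 = 2^2 + 1^2 + 3^2 = 14
a . b = (-2)*2 + (-4)*1 + 3*3 = 1
(a.b)^2 = 1^2 = 1
|rej|^2 = 29 - 1/14
= (406 - 1)/14
= 405/14
In lowest terms: 405/14


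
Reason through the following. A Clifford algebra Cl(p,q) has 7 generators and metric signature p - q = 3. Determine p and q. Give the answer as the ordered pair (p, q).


We need p + q = 7 and p - q = 3.
Adding: 2p = 7 + 3 = 10, so p = 5.
Then q = 7 - 5 = 2.
(p, q) = (5, 2)


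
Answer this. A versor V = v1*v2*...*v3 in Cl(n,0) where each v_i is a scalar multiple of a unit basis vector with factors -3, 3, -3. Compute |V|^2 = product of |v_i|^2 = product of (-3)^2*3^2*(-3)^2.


Each vector v_i has |v_i|^2 = s_i^2
Squared scales: (-3)^2 = 9, 3^2 = 9, (-3)^2 = 9
|V|^2 = 9 * 9 * 9
= 729


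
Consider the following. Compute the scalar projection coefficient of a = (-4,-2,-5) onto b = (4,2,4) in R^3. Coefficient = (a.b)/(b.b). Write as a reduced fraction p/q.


Projection coefficient = (a . b) / (b . b)
a . b = (-4)*4 + (-2)*2 + (-5)*4
= -16 + (-4) + (-20) = -40
b . b = 4^2 + 2^2 + 4^2
= 16 + 4 + 16 = 36
Coefficient = -40/36
In lowest terms: -10/9


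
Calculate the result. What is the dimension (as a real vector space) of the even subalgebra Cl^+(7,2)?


Even subalgebra dimension = 2^(n-1)
n = 7 + 2 = 9
2^(9 - 1) = 2^8 = 256
Verification: sum of C(9,k) for even k = 1 + 36 + 126 + 84 + 9 = 256
Result = 256


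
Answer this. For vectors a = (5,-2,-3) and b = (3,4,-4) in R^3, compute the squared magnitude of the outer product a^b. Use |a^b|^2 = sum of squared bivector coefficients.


a wedge b = (a1*b2 - a2*b1)*e12 + (a1*b3 - a3*b1)*e13 + (a2*b3 - a3*b2)*e23
e12 coeff: 5*4 - (-2)*3 = 20 - (-6) = 26
e13 coeff: 5*(-4) - (-3)*3 = -20 - (-9) = -11
e23 coeff: (-2)*(-4) - (-3)*4 = 8 - (-12) = 20
|a wedge b|^2 = 26^2 + (-11)^2 + 20^2
= 676 + 121 + 400
= 1197


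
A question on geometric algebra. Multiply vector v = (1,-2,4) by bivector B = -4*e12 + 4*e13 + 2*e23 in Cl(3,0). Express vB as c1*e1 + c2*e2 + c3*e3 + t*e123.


vB has grade-1 (vector) and grade-3 (trivector) parts: vB = (v _| B) + (v ^ B).
Vector part <vB>_1:
  e1: -v2*b12 - v3*b13 = -(-2)*(-4) - (4)*(4) = -24
  e2: v1*b12 - v3*b23 = (1)*(-4) - (4)*(2) = -12
  e3: v1*b13 + v2*b23 = (1)*(4) + (-2)*(2) = 0
Trivector part <vB>_3:
  e123: v1*b23 - v2*b13 + v3*b12 = (1)*(2) - (-2)*(4) + (4)*(-4) = -6
vB = -24*e1 - 12*e2 + 0*e3 - 6*e123


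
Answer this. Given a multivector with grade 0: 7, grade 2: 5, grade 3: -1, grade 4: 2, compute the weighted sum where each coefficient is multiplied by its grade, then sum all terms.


Grade-weighted sum = sum of grade_k * coefficient_k
0*7 = 0
2*5 = 10
3*(-1) = -3
4*2 = 8
Total = 0 + 10 + (-3) + 8 = 15


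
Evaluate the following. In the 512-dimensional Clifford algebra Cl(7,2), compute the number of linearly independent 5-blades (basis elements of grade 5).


Number of grade-k basis blades in Cl(p,q) with n = p + q is C(n, k).
n = 7 + 2 = 9
C(9, 5) = 9! / (5! * 4!)
= 362880 / (120 * 24)
= 126


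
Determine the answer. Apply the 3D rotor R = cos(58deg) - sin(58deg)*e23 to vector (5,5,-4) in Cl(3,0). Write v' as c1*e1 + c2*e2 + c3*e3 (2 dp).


Rotor R = cos(58deg) - sin(58deg)*e23
Rotation angle theta = 2 * 58 = 116 degrees in the e23 plane (e2 -> e3).
The component perpendicular to the plane (e1) is invariant: v'_1 = v1 = 5.00
cos(116deg) = -0.4384, sin(116deg) = 0.8988
v'_2 = v2*cos(theta) - v3*sin(theta) = 5*(-0.4384) - (-4)*0.8988 = 1.40
v'_3 = v2*sin(theta) + v3*cos(theta) = 5*0.8988 + (-4)*(-0.4384) = 6.25
v' = 5.00*e1 + 1.40*e2 + 6.25*e3


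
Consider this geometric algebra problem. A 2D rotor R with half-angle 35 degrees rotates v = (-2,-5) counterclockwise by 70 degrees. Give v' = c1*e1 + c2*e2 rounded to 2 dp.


Rotor R = cos(35deg) - sin(35deg)*e12
Rotation angle theta = 2 * 35 = 70 degrees
v' = R*v*~R rotates v by theta.
cos(70deg) = 0.3420, sin(70deg) = 0.9397
v'_1 = -2*cos(70deg) - (-5)*sin(70deg)
= -2*0.3420 - (-5)*0.9397
= 4.01
v'_2 = -2*sin(70deg) + (-5)*cos(70deg)
= -2*0.9397 + (-5)*0.3420
= -3.59
v' = 4.01*e1 - 3.59*e2
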